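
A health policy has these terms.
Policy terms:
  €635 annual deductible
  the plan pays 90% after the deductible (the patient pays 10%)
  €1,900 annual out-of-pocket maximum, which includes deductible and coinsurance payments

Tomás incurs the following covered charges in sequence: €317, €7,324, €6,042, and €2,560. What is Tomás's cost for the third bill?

Claim 1 — €317: entire amount goes to the deductible. Cost to patient: €317. OOP to date €317.
Claim 2 — €7,324: €318 finishes the deductible; €7,006 goes to coinsurance; patient's 10% is €700.60. Patient owes €1,018.60 (running OOP €1,335.60).
Claim 3 — €6,042: deductible met; 10% of €6,042 = €604.20. That would push OOP to €1,939.80, over the €1,900 cap, so patient pays €1,900 − €1,335.60 = €564.40.

€564.40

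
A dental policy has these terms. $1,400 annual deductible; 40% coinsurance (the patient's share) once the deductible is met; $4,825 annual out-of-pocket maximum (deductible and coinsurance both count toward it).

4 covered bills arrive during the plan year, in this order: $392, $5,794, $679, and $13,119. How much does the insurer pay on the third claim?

$407.40

Claim 1 ($392): entire amount goes to the deductible. Cost to patient: $392. OOP to date $392. Plan pays $392 − $392 = $0.
Claim 2 ($5,794): $1,008 finishes the deductible; $4,786 goes to coinsurance; 40% of $4,786 = $1,914.40. Patient owes $2,922.40 (running OOP $3,314.40). Insurer: $5,794 − $2,922.40 = $2,871.60.
Claim 3 ($679): deductible met; 40% of $679 = $271.60. Cost to patient: $271.60. OOP to date $3,586. Insurer: $679 − $271.60 = $407.40.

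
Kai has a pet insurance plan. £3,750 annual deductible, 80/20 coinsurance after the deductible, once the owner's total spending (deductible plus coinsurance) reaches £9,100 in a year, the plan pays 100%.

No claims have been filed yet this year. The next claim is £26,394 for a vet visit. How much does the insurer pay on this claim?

£18,115.20

Deductible not yet touched, so the first £3,750 of the bill goes to the deductible.
That leaves £26,394 − £3,750 = £22,644 for coinsurance.
Owner's 20% share of £22,644 is £4,528.80.
So the owner owes £3,750 + £4,528.80 = £8,278.80 before any cap.
Year-to-date out-of-pocket becomes £0 + £8,278.80 = £8,278.80, still under the £9,100 maximum, so no cap applies.
The insurer covers the remainder: £26,394 − £8,278.80 = £18,115.20.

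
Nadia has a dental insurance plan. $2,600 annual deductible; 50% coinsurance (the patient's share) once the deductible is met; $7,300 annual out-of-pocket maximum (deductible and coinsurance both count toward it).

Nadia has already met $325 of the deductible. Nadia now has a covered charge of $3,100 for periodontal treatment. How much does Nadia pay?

Deductible still to meet: $2,600 − $325 = $2,275.
After the $2,275 deductible portion, $3,100 − $2,275 = $825 is subject to coinsurance.
50% of $825 = $412.50 falls to the patient.
That puts the patient's cost at $2,275 + $412.50 = $2,687.50 before any cap.
Year-to-date out-of-pocket becomes $325 + $2,687.50 = $3,012.50, still under the $7,300 maximum, so no cap applies.

$2,687.50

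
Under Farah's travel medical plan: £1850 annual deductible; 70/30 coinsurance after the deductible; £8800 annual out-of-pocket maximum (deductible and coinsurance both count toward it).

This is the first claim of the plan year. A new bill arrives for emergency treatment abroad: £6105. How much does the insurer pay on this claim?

£2978.50

Deductible not yet touched, so the first £1850 of the bill goes to the deductible.
The remaining £4255 (= £6105 − £1850) moves to coinsurance.
30% of £4255 = £1276.50 falls to the traveler.
So the traveler owes £1850 + £1276.50 = £3126.50 before any cap.
Cumulative spending £0 + £3126.50 = £3126.50 stays under the £8800 maximum.
The plan picks up £6105 − £3126.50 = £2978.50.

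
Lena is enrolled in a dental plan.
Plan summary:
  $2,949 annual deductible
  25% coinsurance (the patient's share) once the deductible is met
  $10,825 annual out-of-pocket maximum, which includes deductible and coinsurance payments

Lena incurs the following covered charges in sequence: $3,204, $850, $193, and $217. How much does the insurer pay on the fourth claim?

Claim 1 — $3,204: $2,949 finishes the deductible; $255 goes to coinsurance; 25% of $255 = $63.75. Patient pays $3,012.75; OOP now $3,012.75. Insurer: $3,204 − $3,012.75 = $191.25.
Claim 2 — $850: deductible met; 25% of $850 = $212.50. Cost to patient: $212.50. OOP to date $3,225.25. Plan pays $850 − $212.50 = $637.50.
Claim 3 — $193: deductible met; 25% of $193 = $48.25. Cost to patient: $48.25. OOP to date $3,273.50. Plan pays $193 − $48.25 = $144.75.
Claim 4 — $217: deductible already satisfied, so patient's share is 25% × $217 = $54.25. Patient owes $54.25 (running OOP $3,327.75). Plan pays $217 − $54.25 = $162.75.

$162.75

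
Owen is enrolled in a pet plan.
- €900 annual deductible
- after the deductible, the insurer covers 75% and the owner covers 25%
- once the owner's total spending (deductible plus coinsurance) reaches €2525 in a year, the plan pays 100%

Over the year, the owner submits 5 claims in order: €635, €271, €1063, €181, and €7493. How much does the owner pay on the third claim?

Claim 1 — €635: entire amount goes to the deductible. Owner pays €635; OOP now €635.
Claim 2 — €271: €265 finishes the deductible; €6 goes to coinsurance; coinsurance €6 × 25% = €1.50. Cost to owner: €266.50. OOP to date €901.50.
Claim 3 — €1063: deductible already satisfied, so owner's share is 25% × €1063 = €265.75. Owner pays €265.75; OOP now €1167.25.

€265.75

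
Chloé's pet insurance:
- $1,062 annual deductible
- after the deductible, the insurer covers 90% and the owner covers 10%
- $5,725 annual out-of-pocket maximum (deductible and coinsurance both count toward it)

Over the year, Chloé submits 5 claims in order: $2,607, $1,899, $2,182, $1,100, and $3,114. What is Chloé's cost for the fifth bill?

$311.40

Claim 1 — $2,607: $1,062 to deductible, leaving $1,545; coinsurance $1,545 × 10% = $154.50. Cost to owner: $1,216.50. OOP to date $1,216.50.
Claim 2 — $1,899: deductible already satisfied, so owner's share is 10% × $1,899 = $189.90. Cost to owner: $189.90. OOP to date $1,406.40.
Claim 3 — $2,182: deductible already satisfied, so owner's share is 10% × $2,182 = $218.20. Owner owes $218.20 (running OOP $1,624.60).
Claim 4 — $1,100: deductible met; 10% of $1,100 = $110. Cost to owner: $110. OOP to date $1,734.60.
Claim 5 — $3,114: deductible already satisfied, so owner's share is 10% × $3,114 = $311.40. Cost to owner: $311.40. OOP to date $2,046.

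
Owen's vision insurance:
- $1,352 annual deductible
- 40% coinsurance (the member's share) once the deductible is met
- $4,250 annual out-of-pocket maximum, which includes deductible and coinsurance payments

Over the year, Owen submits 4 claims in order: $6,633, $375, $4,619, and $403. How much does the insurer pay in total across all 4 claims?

Bill 1, $6,633: $1,352 finishes the deductible; $5,281 goes to coinsurance; member's 40% is $2,112.40. Cost to member: $3,464.40. OOP to date $3,464.40. Insurer: $6,633 − $3,464.40 = $3,168.60.
Bill 2, $375: deductible already satisfied, so member's share is 40% × $375 = $150. Member pays $150; OOP now $3,614.40. Plan pays $375 − $150 = $225.
Bill 3, $4,619: deductible already satisfied, so member's share is 40% × $4,619 = $1,847.60. Adding that to $3,614.40 gives $5,462, past the $4,250 cap; member pays only $4,250 − $3,614.40 = $635.60. Insurer: $4,619 − $635.60 = $3,983.40.
Bill 4, $403: 40% coinsurance on $403 = $161.20. Adding that to $4,250 gives $4,411.20, past the $4,250 cap; member pays only $4,250 − $4,250 = $0. Plan pays $403 − $0 = $403.
Insurer total: $3,168.60 + $225 + $3,983.40 + $403 = $7,780.

$7,780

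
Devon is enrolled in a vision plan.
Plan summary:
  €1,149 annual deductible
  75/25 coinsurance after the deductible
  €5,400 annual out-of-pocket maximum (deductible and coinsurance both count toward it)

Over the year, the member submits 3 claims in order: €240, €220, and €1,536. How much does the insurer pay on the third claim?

€635.25

Claim 1 (€240): fully absorbed by the deductible. Member owes €240 (running OOP €240). Insurer: €240 − €240 = €0.
Claim 2 (€220): fully absorbed by the deductible. Member owes €220 (running OOP €460). Plan pays €220 − €220 = €0.
Claim 3 (€1,536): deductible takes €689, €847 remains; 25% of €847 = €211.75. Member pays €900.75; OOP now €1,360.75. Insurer: €1,536 − €900.75 = €635.25.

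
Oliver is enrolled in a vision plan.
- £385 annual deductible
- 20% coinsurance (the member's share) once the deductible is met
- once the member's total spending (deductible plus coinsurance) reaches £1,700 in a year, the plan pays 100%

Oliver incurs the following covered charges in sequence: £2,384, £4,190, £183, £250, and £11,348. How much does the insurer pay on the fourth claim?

£209.40

Claim 1 — £2,384: £385 to deductible, leaving £1,999; 20% of £1,999 = £399.80. Member pays £784.80; OOP now £784.80. Insurer: £2,384 − £784.80 = £1,599.20.
Claim 2 — £4,190: deductible already satisfied, so member's share is 20% × £4,190 = £838. Member owes £838 (running OOP £1,622.80). Plan pays £4,190 − £838 = £3,352.
Claim 3 — £183: 20% coinsurance on £183 = £36.60. Member owes £36.60 (running OOP £1,659.40). Plan pays £183 − £36.60 = £146.40.
Claim 4 — £250: 20% coinsurance on £250 = £50. That would push OOP to £1,709.40, over the £1,700 cap, so member pays £1,700 − £1,659.40 = £40.60. Plan pays £250 − £40.60 = £209.40.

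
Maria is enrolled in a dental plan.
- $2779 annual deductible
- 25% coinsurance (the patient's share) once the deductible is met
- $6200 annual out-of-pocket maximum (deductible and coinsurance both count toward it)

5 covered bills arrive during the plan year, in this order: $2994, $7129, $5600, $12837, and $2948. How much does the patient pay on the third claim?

$1400

Bill 1, $2994: $2779 finishes the deductible; $215 goes to coinsurance; patient's 25% is $53.75. Patient pays $2832.75; OOP now $2832.75.
Bill 2, $7129: 25% coinsurance on $7129 = $1782.25. Cost to patient: $1782.25. OOP to date $4615.
Bill 3, $5600: 25% coinsurance on $5600 = $1400. Patient owes $1400 (running OOP $6015).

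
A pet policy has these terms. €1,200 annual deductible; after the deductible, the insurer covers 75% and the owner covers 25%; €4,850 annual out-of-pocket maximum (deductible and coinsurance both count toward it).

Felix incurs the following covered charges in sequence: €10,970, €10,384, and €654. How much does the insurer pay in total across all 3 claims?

€17,158

Bill 1, €10,970: €1,200 to deductible, leaving €9,770; coinsurance €9,770 × 25% = €2,442.50. Owner pays €3,642.50; OOP now €3,642.50. Plan pays €10,970 − €3,642.50 = €7,327.50.
Bill 2, €10,384: 25% coinsurance on €10,384 = €2,596. Adding that to €3,642.50 gives €6,238.50, past the €4,850 cap; owner pays only €4,850 − €3,642.50 = €1,207.50. Insurer: €10,384 − €1,207.50 = €9,176.50.
Bill 3, €654: deductible met; 25% of €654 = €163.50. Adding that to €4,850 gives €5,013.50, past the €4,850 cap; owner pays only €4,850 − €4,850 = €0. Insurer: €654 − €0 = €654.
Insurer total: €7,327.50 + €9,176.50 + €654 = €17,158.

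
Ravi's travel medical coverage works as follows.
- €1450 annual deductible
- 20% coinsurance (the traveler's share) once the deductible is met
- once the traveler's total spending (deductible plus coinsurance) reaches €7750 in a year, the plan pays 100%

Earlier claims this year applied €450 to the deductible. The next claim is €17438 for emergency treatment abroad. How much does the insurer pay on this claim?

€13150.40

Deductible still to meet: €1450 − €450 = €1000.
That leaves €17438 − €1000 = €16438 for coinsurance.
Traveler's 20% share of €16438 is €3287.60.
So the traveler owes €1000 + €3287.60 = €4287.60 before any cap.
Year-to-date out-of-pocket becomes €450 + €4287.60 = €4737.60, still under the €7750 maximum, so no cap applies.
The plan picks up €17438 − €4287.60 = €13150.40.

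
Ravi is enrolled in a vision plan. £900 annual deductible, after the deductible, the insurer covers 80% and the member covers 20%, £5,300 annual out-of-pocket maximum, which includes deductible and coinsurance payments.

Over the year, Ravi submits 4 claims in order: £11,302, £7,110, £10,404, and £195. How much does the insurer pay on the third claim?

£9,506.40

Claim 1 — £11,302: £900 finishes the deductible; £10,402 goes to coinsurance; coinsurance £10,402 × 20% = £2,080.40. Cost to member: £2,980.40. OOP to date £2,980.40. Plan pays £11,302 − £2,980.40 = £8,321.60.
Claim 2 — £7,110: deductible met; 20% of £7,110 = £1,422. Member owes £1,422 (running OOP £4,402.40). Plan pays £7,110 − £1,422 = £5,688.
Claim 3 — £10,404: 20% coinsurance on £10,404 = £2,080.80. Adding that to £4,402.40 gives £6,483.20, past the £5,300 cap; member pays only £5,300 − £4,402.40 = £897.60. Insurer: £10,404 − £897.60 = £9,506.40.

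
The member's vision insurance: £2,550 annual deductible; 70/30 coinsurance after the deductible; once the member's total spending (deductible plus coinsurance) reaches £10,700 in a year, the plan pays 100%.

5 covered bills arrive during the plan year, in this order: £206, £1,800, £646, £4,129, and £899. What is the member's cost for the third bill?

£574.60

#1 (£206): all of it applies to the deductible. Member owes £206 (running OOP £206).
#2 (£1,800): all of it applies to the deductible. Cost to member: £1,800. OOP to date £2,006.
#3 (£646): £544 to deductible, leaving £102; 30% of £102 = £30.60. Member owes £574.60 (running OOP £2,580.60).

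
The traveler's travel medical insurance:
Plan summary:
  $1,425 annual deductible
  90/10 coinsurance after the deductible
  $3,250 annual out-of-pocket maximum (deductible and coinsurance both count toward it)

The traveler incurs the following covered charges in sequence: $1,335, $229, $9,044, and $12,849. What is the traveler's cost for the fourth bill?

Claim 1 ($1,335): all of it applies to the deductible. Traveler pays $1,335; OOP now $1,335.
Claim 2 ($229): $90 finishes the deductible; $139 goes to coinsurance; 10% of $139 = $13.90. Cost to traveler: $103.90. OOP to date $1,438.90.
Claim 3 ($9,044): deductible met; 10% of $9,044 = $904.40. Cost to traveler: $904.40. OOP to date $2,343.30.
Claim 4 ($12,849): deductible met; 10% of $12,849 = $1,284.90. That would push OOP to $3,628.20, over the $3,250 cap, so traveler pays $3,250 − $2,343.30 = $906.70.

$906.70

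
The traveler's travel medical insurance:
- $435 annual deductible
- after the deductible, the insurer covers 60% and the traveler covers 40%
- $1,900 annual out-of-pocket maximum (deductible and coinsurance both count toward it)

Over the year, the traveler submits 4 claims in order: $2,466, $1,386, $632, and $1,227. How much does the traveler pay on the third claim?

Claim 1 ($2,466): $435 finishes the deductible; $2,031 goes to coinsurance; 40% of $2,031 = $812.40. Traveler owes $1,247.40 (running OOP $1,247.40).
Claim 2 ($1,386): 40% coinsurance on $1,386 = $554.40. Traveler pays $554.40; OOP now $1,801.80.
Claim 3 ($632): 40% coinsurance on $632 = $252.80. That would push OOP to $2,054.60, over the $1,900 cap, so traveler pays $1,900 − $1,801.80 = $98.20.

$98.20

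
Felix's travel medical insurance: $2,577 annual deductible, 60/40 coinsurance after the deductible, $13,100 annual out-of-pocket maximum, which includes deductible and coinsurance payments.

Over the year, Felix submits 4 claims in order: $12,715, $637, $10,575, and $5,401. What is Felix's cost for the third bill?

$4,230

#1 ($12,715): $2,577 finishes the deductible; $10,138 goes to coinsurance; coinsurance $10,138 × 40% = $4,055.20. Traveler owes $6,632.20 (running OOP $6,632.20).
#2 ($637): deductible already satisfied, so traveler's share is 40% × $637 = $254.80. Traveler owes $254.80 (running OOP $6,887).
#3 ($10,575): deductible already satisfied, so traveler's share is 40% × $10,575 = $4,230. Traveler pays $4,230; OOP now $11,117.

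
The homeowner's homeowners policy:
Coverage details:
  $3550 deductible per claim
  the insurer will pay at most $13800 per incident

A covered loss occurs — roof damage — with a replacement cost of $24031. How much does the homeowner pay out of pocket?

$10231

Subtract the deductible: $24031 − $3550 = $20481.
Since $20481 > $13800, the payout is capped at $13800.
Homeowner's share is the uncovered remainder: $24031 − $13800 = $10231.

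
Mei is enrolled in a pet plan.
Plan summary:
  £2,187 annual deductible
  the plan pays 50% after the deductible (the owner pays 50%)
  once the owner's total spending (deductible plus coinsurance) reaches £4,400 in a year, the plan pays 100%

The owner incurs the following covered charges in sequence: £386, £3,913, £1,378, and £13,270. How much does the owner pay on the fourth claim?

£468

#1 (£386): fully absorbed by the deductible. Owner owes £386 (running OOP £386).
#2 (£3,913): £1,801 finishes the deductible; £2,112 goes to coinsurance; coinsurance £2,112 × 50% = £1,056. Cost to owner: £2,857. OOP to date £3,243.
#3 (£1,378): deductible met; 50% of £1,378 = £689. Cost to owner: £689. OOP to date £3,932.
#4 (£13,270): 50% coinsurance on £13,270 = £6,635. OOP would hit £10,567 > £4,400, so the cap limits the owner to £4,400 − £3,932 = £468.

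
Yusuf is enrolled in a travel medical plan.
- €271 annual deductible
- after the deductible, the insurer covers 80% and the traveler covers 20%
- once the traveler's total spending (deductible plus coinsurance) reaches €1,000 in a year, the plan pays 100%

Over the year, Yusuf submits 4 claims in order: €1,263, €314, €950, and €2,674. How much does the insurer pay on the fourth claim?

€2,396.20

Claim 1 — €1,263: deductible takes €271, €992 remains; coinsurance €992 × 20% = €198.40. Cost to traveler: €469.40. OOP to date €469.40. Insurer: €1,263 − €469.40 = €793.60.
Claim 2 — €314: deductible already satisfied, so traveler's share is 20% × €314 = €62.80. Cost to traveler: €62.80. OOP to date €532.20. Insurer: €314 − €62.80 = €251.20.
Claim 3 — €950: deductible already satisfied, so traveler's share is 20% × €950 = €190. Traveler pays €190; OOP now €722.20. Insurer: €950 − €190 = €760.
Claim 4 — €2,674: 20% coinsurance on €2,674 = €534.80. That would push OOP to €1,257, over the €1,000 cap, so traveler pays €1,000 − €722.20 = €277.80. Insurer: €2,674 − €277.80 = €2,396.20.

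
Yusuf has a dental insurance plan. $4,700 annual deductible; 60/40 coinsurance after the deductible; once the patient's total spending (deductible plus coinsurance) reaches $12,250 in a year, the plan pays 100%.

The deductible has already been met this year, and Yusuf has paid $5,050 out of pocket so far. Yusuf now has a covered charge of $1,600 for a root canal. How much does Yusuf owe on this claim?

$640

The deductible is already satisfied, so the full bill goes to coinsurance.
Patient's 40% share of $1,600 is $640.
Year-to-date out-of-pocket becomes $5,050 + $640 = $5,690, still under the $12,250 maximum, so no cap applies.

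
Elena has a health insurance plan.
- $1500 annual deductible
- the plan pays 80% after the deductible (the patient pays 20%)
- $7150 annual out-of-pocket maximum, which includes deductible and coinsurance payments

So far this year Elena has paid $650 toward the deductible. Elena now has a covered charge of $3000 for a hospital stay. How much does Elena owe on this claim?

$1280

Remaining deductible: $1500 − $650 = $850.
That leaves $3000 − $850 = $2150 for coinsurance.
Coinsurance: $2150 × 20% = $430.
So the patient owes $850 + $430 = $1280 before any cap.
Year-to-date out-of-pocket becomes $650 + $1280 = $1930, still under the $7150 maximum, so no cap applies.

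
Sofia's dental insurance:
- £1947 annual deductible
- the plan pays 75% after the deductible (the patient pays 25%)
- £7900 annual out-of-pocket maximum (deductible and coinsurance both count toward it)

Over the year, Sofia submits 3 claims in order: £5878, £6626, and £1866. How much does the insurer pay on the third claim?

Claim 1 (£5878): £1947 to deductible, leaving £3931; 25% of £3931 = £982.75. Patient pays £2929.75; OOP now £2929.75. Insurer: £5878 − £2929.75 = £2948.25.
Claim 2 (£6626): 25% coinsurance on £6626 = £1656.50. Patient owes £1656.50 (running OOP £4586.25). Insurer: £6626 − £1656.50 = £4969.50.
Claim 3 (£1866): 25% coinsurance on £1866 = £466.50. Cost to patient: £466.50. OOP to date £5052.75. Insurer: £1866 − £466.50 = £1399.50.

£1399.50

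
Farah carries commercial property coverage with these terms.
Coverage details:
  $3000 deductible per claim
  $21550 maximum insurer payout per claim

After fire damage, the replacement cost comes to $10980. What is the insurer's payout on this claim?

$7980

Less the $3000 deductible: $10980 − $3000 = $7980.
$7980 ≤ $21550, so the limit doesn't bind; insurer pays $7980.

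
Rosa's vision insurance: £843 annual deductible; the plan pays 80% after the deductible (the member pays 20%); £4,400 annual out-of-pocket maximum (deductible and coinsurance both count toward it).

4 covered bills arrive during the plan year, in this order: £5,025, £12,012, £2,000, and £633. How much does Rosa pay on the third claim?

£318.20

#1 (£5,025): £843 to deductible, leaving £4,182; coinsurance £4,182 × 20% = £836.40. Member pays £1,679.40; OOP now £1,679.40.
#2 (£12,012): 20% coinsurance on £12,012 = £2,402.40. Cost to member: £2,402.40. OOP to date £4,081.80.
#3 (£2,000): deductible met; 20% of £2,000 = £400. Adding that to £4,081.80 gives £4,481.80, past the £4,400 cap; member pays only £4,400 − £4,081.80 = £318.20.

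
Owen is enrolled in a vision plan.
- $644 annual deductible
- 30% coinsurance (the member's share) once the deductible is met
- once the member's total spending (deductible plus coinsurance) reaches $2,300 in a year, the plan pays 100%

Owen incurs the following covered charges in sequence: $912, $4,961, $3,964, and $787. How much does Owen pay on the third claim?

$87.30

#1 ($912): $644 finishes the deductible; $268 goes to coinsurance; member's 30% is $80.40. Member owes $724.40 (running OOP $724.40).
#2 ($4,961): 30% coinsurance on $4,961 = $1,488.30. Member pays $1,488.30; OOP now $2,212.70.
#3 ($3,964): deductible already satisfied, so member's share is 30% × $3,964 = $1,189.20. That would push OOP to $3,401.90, over the $2,300 cap, so member pays $2,300 − $2,212.70 = $87.30.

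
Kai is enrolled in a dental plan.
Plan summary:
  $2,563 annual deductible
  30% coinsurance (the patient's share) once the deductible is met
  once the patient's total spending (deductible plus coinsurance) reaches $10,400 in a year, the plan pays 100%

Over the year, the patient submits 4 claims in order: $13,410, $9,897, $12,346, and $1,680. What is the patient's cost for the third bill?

Bill 1, $13,410: $2,563 to deductible, leaving $10,847; 30% of $10,847 = $3,254.10. Patient owes $5,817.10 (running OOP $5,817.10).
Bill 2, $9,897: deductible met; 30% of $9,897 = $2,969.10. Patient owes $2,969.10 (running OOP $8,786.20).
Bill 3, $12,346: deductible already satisfied, so patient's share is 30% × $12,346 = $3,703.80. That would push OOP to $12,490, over the $10,400 cap, so patient pays $10,400 − $8,786.20 = $1,613.80.

$1,613.80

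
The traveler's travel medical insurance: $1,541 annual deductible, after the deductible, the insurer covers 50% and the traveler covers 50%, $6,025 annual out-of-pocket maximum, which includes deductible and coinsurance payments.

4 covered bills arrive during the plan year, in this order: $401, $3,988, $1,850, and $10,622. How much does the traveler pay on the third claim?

Claim 1 — $401: fully absorbed by the deductible. Traveler pays $401; OOP now $401.
Claim 2 — $3,988: deductible takes $1,140, $2,848 remains; traveler's 50% is $1,424. Traveler pays $2,564; OOP now $2,965.
Claim 3 — $1,850: deductible already satisfied, so traveler's share is 50% × $1,850 = $925. Traveler owes $925 (running OOP $3,890).

$925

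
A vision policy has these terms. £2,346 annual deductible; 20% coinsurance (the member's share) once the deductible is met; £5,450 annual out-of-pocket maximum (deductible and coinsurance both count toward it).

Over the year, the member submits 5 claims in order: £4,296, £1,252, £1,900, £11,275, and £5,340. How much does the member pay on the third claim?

Claim 1 — £4,296: £2,346 to deductible, leaving £1,950; coinsurance £1,950 × 20% = £390. Cost to member: £2,736. OOP to date £2,736.
Claim 2 — £1,252: 20% coinsurance on £1,252 = £250.40. Member owes £250.40 (running OOP £2,986.40).
Claim 3 — £1,900: 20% coinsurance on £1,900 = £380. Cost to member: £380. OOP to date £3,366.40.

£380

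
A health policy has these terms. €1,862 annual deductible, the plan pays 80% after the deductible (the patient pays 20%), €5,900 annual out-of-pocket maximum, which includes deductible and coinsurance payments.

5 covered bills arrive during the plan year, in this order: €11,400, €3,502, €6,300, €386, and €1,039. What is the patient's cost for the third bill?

€1,260

#1 (€11,400): deductible takes €1,862, €9,538 remains; 20% of €9,538 = €1,907.60. Patient owes €3,769.60 (running OOP €3,769.60).
#2 (€3,502): deductible met; 20% of €3,502 = €700.40. Cost to patient: €700.40. OOP to date €4,470.
#3 (€6,300): deductible met; 20% of €6,300 = €1,260. Patient owes €1,260 (running OOP €5,730).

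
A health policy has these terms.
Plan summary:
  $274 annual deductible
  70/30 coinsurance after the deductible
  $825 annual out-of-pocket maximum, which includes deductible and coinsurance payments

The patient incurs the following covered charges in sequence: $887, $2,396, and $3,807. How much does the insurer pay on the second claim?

Bill 1, $887: $274 to deductible, leaving $613; 30% of $613 = $183.90. Patient pays $457.90; OOP now $457.90. Insurer: $887 − $457.90 = $429.10.
Bill 2, $2,396: deductible already satisfied, so patient's share is 30% × $2,396 = $718.80. That would push OOP to $1,176.70, over the $825 cap, so patient pays $825 − $457.90 = $367.10. Insurer: $2,396 − $367.10 = $2,028.90.

$2,028.90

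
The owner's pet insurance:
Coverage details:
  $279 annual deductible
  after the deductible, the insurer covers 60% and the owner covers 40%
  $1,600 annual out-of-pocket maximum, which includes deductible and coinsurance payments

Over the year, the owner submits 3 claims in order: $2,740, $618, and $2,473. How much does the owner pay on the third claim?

Claim 1 — $2,740: deductible takes $279, $2,461 remains; 40% of $2,461 = $984.40. Owner pays $1,263.40; OOP now $1,263.40.
Claim 2 — $618: deductible already satisfied, so owner's share is 40% × $618 = $247.20. Owner owes $247.20 (running OOP $1,510.60).
Claim 3 — $2,473: 40% coinsurance on $2,473 = $989.20. OOP would hit $2,499.80 > $1,600, so the cap limits the owner to $1,600 − $1,510.60 = $89.40.

$89.40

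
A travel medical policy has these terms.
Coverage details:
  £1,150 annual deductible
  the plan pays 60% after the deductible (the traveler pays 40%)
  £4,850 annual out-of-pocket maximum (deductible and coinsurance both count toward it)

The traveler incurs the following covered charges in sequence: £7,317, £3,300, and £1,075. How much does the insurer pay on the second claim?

£2,066.80

Claim 1 — £7,317: £1,150 finishes the deductible; £6,167 goes to coinsurance; 40% of £6,167 = £2,466.80. Cost to traveler: £3,616.80. OOP to date £3,616.80. Insurer: £7,317 − £3,616.80 = £3,700.20.
Claim 2 — £3,300: deductible met; 40% of £3,300 = £1,320. That would push OOP to £4,936.80, over the £4,850 cap, so traveler pays £4,850 − £3,616.80 = £1,233.20. Plan pays £3,300 − £1,233.20 = £2,066.80.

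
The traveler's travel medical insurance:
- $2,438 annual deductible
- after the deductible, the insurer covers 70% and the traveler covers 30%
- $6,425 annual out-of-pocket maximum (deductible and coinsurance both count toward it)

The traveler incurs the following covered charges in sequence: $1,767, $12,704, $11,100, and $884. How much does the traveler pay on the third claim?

Claim 1 ($1,767): entire amount goes to the deductible. Cost to traveler: $1,767. OOP to date $1,767.
Claim 2 ($12,704): deductible takes $671, $12,033 remains; traveler's 30% is $3,609.90. Traveler pays $4,280.90; OOP now $6,047.90.
Claim 3 ($11,100): 30% coinsurance on $11,100 = $3,330. That would push OOP to $9,377.90, over the $6,425 cap, so traveler pays $6,425 − $6,047.90 = $377.10.

$377.10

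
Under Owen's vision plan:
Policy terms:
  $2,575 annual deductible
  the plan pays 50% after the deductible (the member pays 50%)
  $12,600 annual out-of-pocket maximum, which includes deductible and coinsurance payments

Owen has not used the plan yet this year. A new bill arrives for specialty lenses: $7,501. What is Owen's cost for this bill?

$5,038

Deductible not yet touched, so the first $2,575 of the bill goes to the deductible.
The remaining $4,926 (= $7,501 − $2,575) moves to coinsurance.
Coinsurance: $4,926 × 50% = $2,463.
Member responsibility before any cap: $2,575 + $2,463 = $5,038.
Total out-of-pocket so far would be $0 + $5,038 = $5,038, below the $12,600 cap — no reduction.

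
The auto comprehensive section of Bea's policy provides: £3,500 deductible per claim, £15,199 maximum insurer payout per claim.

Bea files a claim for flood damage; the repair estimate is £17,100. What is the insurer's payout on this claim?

£13,600

Subtract the deductible: £17,100 − £3,500 = £13,600.
£13,600 ≤ £15,199, so the limit doesn't bind; insurer pays £13,600.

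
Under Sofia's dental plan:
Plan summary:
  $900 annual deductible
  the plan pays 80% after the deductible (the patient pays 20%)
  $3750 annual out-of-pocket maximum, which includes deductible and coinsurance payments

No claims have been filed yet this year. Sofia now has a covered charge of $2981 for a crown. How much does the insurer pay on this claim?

$1664.80

Nothing has been paid toward the $900 deductible, so the first $900 of this charge is applied there.
That leaves $2981 − $900 = $2081 for coinsurance.
Coinsurance: $2081 × 20% = $416.20.
That puts the patient's cost at $900 + $416.20 = $1316.20 before any cap.
Year-to-date out-of-pocket becomes $0 + $1316.20 = $1316.20, still under the $3750 maximum, so no cap applies.
Insurer pays the balance: $2981 − $1316.20 = $1664.80.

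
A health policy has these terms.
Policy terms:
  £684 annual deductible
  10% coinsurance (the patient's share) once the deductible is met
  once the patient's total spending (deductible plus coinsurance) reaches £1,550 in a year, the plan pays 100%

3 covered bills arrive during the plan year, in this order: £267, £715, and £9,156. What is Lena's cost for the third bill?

£836.20

#1 (£267): all of it applies to the deductible. Cost to patient: £267. OOP to date £267.
#2 (£715): £417 to deductible, leaving £298; coinsurance £298 × 10% = £29.80. Patient pays £446.80; OOP now £713.80.
#3 (£9,156): 10% coinsurance on £9,156 = £915.60. That would push OOP to £1,629.40, over the £1,550 cap, so patient pays £1,550 − £713.80 = £836.20.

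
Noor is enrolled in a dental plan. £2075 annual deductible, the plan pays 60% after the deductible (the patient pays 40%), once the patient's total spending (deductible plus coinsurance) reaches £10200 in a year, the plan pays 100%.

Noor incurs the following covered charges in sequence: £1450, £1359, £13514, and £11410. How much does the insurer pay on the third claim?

£8108.40

Claim 1 — £1450: fully absorbed by the deductible. Cost to patient: £1450. OOP to date £1450. Insurer: £1450 − £1450 = £0.
Claim 2 — £1359: £625 finishes the deductible; £734 goes to coinsurance; 40% of £734 = £293.60. Cost to patient: £918.60. OOP to date £2368.60. Insurer: £1359 − £918.60 = £440.40.
Claim 3 — £13514: deductible met; 40% of £13514 = £5405.60. Patient pays £5405.60; OOP now £7774.20. Insurer: £13514 − £5405.60 = £8108.40.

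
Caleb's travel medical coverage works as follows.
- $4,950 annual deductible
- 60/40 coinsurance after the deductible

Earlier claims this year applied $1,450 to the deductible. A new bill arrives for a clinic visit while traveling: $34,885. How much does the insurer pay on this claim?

Deductible still to meet: $4,950 − $1,450 = $3,500.
That leaves $34,885 − $3,500 = $31,385 for coinsurance.
40% of $31,385 = $12,554 falls to the traveler.
Traveler responsibility: $3,500 + $12,554 = $16,054.
The plan picks up $34,885 − $16,054 = $18,831.

$18,831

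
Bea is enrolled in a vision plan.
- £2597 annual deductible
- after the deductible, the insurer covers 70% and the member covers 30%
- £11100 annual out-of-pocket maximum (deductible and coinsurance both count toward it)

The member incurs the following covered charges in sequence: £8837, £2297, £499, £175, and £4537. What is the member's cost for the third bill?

£149.70

#1 (£8837): deductible takes £2597, £6240 remains; coinsurance £6240 × 30% = £1872. Member owes £4469 (running OOP £4469).
#2 (£2297): 30% coinsurance on £2297 = £689.10. Cost to member: £689.10. OOP to date £5158.10.
#3 (£499): deductible already satisfied, so member's share is 30% × £499 = £149.70. Member pays £149.70; OOP now £5307.80.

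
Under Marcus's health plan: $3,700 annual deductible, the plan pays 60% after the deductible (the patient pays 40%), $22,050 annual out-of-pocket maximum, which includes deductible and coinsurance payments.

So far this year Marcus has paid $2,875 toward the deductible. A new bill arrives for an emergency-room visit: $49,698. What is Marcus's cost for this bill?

$2,875 of the $3,700 deductible is already met, leaving $825.
That leaves $49,698 − $825 = $48,873 for coinsurance.
Coinsurance: $48,873 × 40% = $19,549.20.
That puts the patient's cost at $825 + $19,549.20 = $20,374.20 before any cap.
That would bring total out-of-pocket to $23,249.20, past the $22,050 cap. The patient is capped at $22,050 − $2,875 = $19,175 on this claim.

$19,175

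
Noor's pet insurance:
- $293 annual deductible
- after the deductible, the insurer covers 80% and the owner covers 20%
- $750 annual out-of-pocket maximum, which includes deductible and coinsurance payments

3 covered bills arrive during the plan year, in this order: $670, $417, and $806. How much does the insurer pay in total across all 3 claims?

$1,280

#1 ($670): deductible takes $293, $377 remains; 20% of $377 = $75.40. Owner owes $368.40 (running OOP $368.40). Insurer: $670 − $368.40 = $301.60.
#2 ($417): deductible already satisfied, so owner's share is 20% × $417 = $83.40. Owner pays $83.40; OOP now $451.80. Insurer: $417 − $83.40 = $333.60.
#3 ($806): deductible already satisfied, so owner's share is 20% × $806 = $161.20. Owner pays $161.20; OOP now $613. Plan pays $806 − $161.20 = $644.80.
Insurer total: $301.60 + $333.60 + $644.80 = $1,280.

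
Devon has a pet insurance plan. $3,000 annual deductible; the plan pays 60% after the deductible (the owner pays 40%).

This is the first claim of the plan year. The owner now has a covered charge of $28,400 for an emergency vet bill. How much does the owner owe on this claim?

Deductible not yet touched, so the first $3,000 of the bill goes to the deductible.
That leaves $28,400 − $3,000 = $25,400 for coinsurance.
Owner's 40% share of $25,400 is $10,160.
That puts the owner's cost at $3,000 + $10,160 = $13,160.

$13,160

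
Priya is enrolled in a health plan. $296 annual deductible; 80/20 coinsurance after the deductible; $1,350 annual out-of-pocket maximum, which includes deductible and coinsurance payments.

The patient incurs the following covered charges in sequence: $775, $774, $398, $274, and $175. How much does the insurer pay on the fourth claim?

$219.20

Claim 1 — $775: deductible takes $296, $479 remains; coinsurance $479 × 20% = $95.80. Patient pays $391.80; OOP now $391.80. Plan pays $775 − $391.80 = $383.20.
Claim 2 — $774: deductible met; 20% of $774 = $154.80. Patient owes $154.80 (running OOP $546.60). Insurer: $774 − $154.80 = $619.20.
Claim 3 — $398: deductible met; 20% of $398 = $79.60. Patient owes $79.60 (running OOP $626.20). Plan pays $398 − $79.60 = $318.40.
Claim 4 — $274: deductible already satisfied, so patient's share is 20% × $274 = $54.80. Patient pays $54.80; OOP now $681. Plan pays $274 − $54.80 = $219.20.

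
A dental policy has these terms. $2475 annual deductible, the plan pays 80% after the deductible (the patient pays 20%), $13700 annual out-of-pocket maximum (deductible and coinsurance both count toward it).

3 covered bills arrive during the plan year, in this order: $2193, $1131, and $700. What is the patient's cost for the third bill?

Claim 1 — $2193: all of it applies to the deductible. Cost to patient: $2193. OOP to date $2193.
Claim 2 — $1131: $282 to deductible, leaving $849; coinsurance $849 × 20% = $169.80. Patient owes $451.80 (running OOP $2644.80).
Claim 3 — $700: 20% coinsurance on $700 = $140. Patient owes $140 (running OOP $2784.80).

$140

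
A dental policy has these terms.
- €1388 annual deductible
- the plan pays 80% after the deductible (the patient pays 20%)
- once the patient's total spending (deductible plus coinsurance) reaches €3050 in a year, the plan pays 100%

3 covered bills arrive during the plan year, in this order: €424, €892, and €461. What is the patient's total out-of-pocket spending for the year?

#1 (€424): entire amount goes to the deductible. Cost to patient: €424. OOP to date €424.
#2 (€892): entire amount goes to the deductible. Patient owes €892 (running OOP €1316).
#3 (€461): €72 finishes the deductible; €389 goes to coinsurance; patient's 20% is €77.80. Patient owes €149.80 (running OOP €1465.80).
Summing the patient's payments: €424 + €892 + €149.80 = €1465.80.

€1465.80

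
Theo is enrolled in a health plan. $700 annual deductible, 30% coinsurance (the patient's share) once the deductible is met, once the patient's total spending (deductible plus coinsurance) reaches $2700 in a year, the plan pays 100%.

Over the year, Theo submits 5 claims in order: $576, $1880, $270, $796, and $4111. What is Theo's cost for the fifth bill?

$1153.40

#1 ($576): all of it applies to the deductible. Cost to patient: $576. OOP to date $576.
#2 ($1880): deductible takes $124, $1756 remains; 30% of $1756 = $526.80. Patient pays $650.80; OOP now $1226.80.
#3 ($270): deductible met; 30% of $270 = $81. Cost to patient: $81. OOP to date $1307.80.
#4 ($796): deductible already satisfied, so patient's share is 30% × $796 = $238.80. Patient owes $238.80 (running OOP $1546.60).
#5 ($4111): deductible already satisfied, so patient's share is 30% × $4111 = $1233.30. Adding that to $1546.60 gives $2779.90, past the $2700 cap; patient pays only $2700 − $1546.60 = $1153.40.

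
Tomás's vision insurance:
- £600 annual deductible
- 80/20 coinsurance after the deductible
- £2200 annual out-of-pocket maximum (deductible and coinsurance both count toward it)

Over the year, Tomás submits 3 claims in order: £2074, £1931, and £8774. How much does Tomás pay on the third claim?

£919

Claim 1 — £2074: £600 to deductible, leaving £1474; 20% of £1474 = £294.80. Member owes £894.80 (running OOP £894.80).
Claim 2 — £1931: deductible met; 20% of £1931 = £386.20. Member owes £386.20 (running OOP £1281).
Claim 3 — £8774: deductible already satisfied, so member's share is 20% × £8774 = £1754.80. OOP would hit £3035.80 > £2200, so the cap limits the member to £2200 − £1281 = £919.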